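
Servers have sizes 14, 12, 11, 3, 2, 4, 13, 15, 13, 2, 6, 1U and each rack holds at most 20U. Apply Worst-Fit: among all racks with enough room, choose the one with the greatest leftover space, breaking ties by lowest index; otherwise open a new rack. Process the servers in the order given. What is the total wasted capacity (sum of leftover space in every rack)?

24

14U → rack 1 (remaining 6U)
12U → rack 2 (remaining 8U)
11U → rack 3 (remaining 9U)
3U → rack 3 (remaining 6U)
2U → rack 2 (remaining 6U)
4U → rack 1 (remaining 2U)
13U → rack 4 (remaining 7U)
15U → rack 5 (remaining 5U)
13U → rack 6 (remaining 7U)
2U → rack 4 (remaining 5U)
6U → rack 6 (remaining 1U)
1U → rack 2 (remaining 5U)
6 racks × 20U = 120U; used 96U; unused 24U.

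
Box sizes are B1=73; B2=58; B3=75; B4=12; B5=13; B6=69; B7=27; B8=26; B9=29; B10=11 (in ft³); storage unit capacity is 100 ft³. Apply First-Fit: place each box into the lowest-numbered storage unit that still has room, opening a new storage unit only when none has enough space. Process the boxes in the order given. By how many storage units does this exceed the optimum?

First-Fit: [73,12,13] [58,27,11] [75] [69,26] [29] → 5 storage units.
Total size 393 ft³; any packing needs at least ⌈393/100⌉ = 4 storage units.
An optimal packing achieves that bound: [75,13,12] [73,27] [69,29] [58,26,11] → 4 storage units.
Excess: 5 − 4 = 1.

1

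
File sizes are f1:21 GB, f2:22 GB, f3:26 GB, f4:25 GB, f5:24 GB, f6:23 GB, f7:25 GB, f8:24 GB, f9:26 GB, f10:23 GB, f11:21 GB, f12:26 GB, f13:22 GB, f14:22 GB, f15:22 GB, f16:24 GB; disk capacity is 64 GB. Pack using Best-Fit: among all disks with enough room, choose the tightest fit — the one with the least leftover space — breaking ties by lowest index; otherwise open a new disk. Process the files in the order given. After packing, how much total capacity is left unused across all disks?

Put f1 (21 GB) in disk 1; 43 GB remain.
Put f2 (22 GB) in disk 1; 21 GB remain.
Put f3 (26 GB) in disk 2; 38 GB remain.
Put f4 (25 GB) in disk 2; 13 GB remain.
Put f5 (24 GB) in disk 3; 40 GB remain.
Put f6 (23 GB) in disk 3; 17 GB remain.
Put f7 (25 GB) in disk 4; 39 GB remain.
Put f8 (24 GB) in disk 4; 15 GB remain.
Put f9 (26 GB) in disk 5; 38 GB remain.
Put f10 (23 GB) in disk 5; 15 GB remain.
Put f11 (21 GB) in disk 1; 0 GB remain.
Put f12 (26 GB) in disk 6; 38 GB remain.
Put f13 (22 GB) in disk 6; 16 GB remain.
Put f14 (22 GB) in disk 7; 42 GB remain.
Put f15 (22 GB) in disk 7; 20 GB remain.
Put f16 (24 GB) in disk 8; 40 GB remain.
8 disks × 64 GB = 512 GB; used 376 GB; unused 136 GB.

136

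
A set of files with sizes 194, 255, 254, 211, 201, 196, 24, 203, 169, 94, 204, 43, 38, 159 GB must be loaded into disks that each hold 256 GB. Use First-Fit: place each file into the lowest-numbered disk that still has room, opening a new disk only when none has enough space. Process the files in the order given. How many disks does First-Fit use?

Put 194 GB in disk 1; 62 GB remain.
Put 255 GB in disk 2; 1 GB remain.
Put 254 GB in disk 3; 2 GB remain.
Put 211 GB in disk 4; 45 GB remain.
Put 201 GB in disk 5; 55 GB remain.
Put 196 GB in disk 6; 60 GB remain.
Put 24 GB in disk 1; 38 GB remain.
Put 203 GB in disk 7; 53 GB remain.
Put 169 GB in disk 8; 87 GB remain.
Put 94 GB in disk 9; 162 GB remain.
Put 204 GB in disk 10; 52 GB remain.
Put 43 GB in disk 4; 2 GB remain.
Put 38 GB in disk 1; 0 GB remain.
Put 159 GB in disk 9; 3 GB remain.

10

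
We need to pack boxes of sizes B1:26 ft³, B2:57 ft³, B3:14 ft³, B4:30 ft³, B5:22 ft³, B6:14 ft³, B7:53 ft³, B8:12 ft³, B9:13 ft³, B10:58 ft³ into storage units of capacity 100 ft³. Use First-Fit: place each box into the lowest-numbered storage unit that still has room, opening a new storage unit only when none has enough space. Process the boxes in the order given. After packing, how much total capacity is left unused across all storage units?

101

Put B1 (26 ft³) in storage unit 1; 74 ft³ remain.
Put B2 (57 ft³) in storage unit 1; 17 ft³ remain.
Put B3 (14 ft³) in storage unit 1; 3 ft³ remain.
Put B4 (30 ft³) in storage unit 2; 70 ft³ remain.
Put B5 (22 ft³) in storage unit 2; 48 ft³ remain.
Put B6 (14 ft³) in storage unit 2; 34 ft³ remain.
Put B7 (53 ft³) in storage unit 3; 47 ft³ remain.
Put B8 (12 ft³) in storage unit 2; 22 ft³ remain.
Put B9 (13 ft³) in storage unit 2; 9 ft³ remain.
Put B10 (58 ft³) in storage unit 4; 42 ft³ remain.
4 storage units × 100 ft³ = 400 ft³; used 299 ft³; unused 101 ft³.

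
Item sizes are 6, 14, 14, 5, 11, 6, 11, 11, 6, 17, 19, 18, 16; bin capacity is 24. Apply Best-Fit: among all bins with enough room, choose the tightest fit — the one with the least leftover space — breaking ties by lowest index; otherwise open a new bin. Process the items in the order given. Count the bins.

8

6 → bin 1 (remaining 18)
14 → bin 1 (remaining 4)
14 → bin 2 (remaining 10)
5 → bin 2 (remaining 5)
11 → bin 3 (remaining 13)
6 → bin 3 (remaining 7)
11 → bin 4 (remaining 13)
11 → bin 4 (remaining 2)
6 → bin 3 (remaining 1)
17 → bin 5 (remaining 7)
19 → bin 6 (remaining 5)
18 → bin 7 (remaining 6)
16 → bin 8 (remaining 8)
Final bins: [6,14] [14,5] [11,6,6] [11,11] [17] [19] [18] [16].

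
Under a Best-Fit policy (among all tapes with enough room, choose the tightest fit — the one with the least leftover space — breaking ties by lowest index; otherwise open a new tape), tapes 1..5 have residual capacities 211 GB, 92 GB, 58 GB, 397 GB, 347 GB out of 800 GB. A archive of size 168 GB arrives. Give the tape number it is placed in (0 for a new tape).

1

Tapes with room: tape 1 (211 GB), tape 4 (397 GB), tape 5 (347 GB).
Tightest fit is tape 1 with 211 GB free.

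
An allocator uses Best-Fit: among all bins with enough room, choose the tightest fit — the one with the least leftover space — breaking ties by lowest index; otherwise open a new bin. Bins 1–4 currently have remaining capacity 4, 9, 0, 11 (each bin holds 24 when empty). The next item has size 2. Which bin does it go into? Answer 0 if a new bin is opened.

1

Bins with room: bin 1 (4), bin 2 (9), bin 4 (11).
Tightest fit is bin 1 with 4 free.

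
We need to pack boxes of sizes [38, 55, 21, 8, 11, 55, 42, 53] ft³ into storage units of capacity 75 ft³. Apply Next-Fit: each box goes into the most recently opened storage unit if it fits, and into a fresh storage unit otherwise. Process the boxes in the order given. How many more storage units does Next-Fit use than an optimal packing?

Next-Fit: [38] [55] [21,8,11] [55] [42] [53] → 6 storage units.
5 boxes exceed 37.5 ft³ (half the capacity), and no two of those can share a storage unit, so at least 5 storage units are needed.
An optimal packing achieves that bound: [55,11,8] [55] [53,21] [42] [38] → 5 storage units.
Excess: 6 − 5 = 1.

1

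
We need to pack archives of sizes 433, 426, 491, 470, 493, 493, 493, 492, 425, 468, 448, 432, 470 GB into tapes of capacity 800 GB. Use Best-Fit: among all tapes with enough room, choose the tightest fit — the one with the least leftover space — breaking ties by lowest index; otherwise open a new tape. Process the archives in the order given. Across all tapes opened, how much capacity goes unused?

4366

Put 433 GB in tape 1; 367 GB remain.
Put 426 GB in tape 2; 374 GB remain.
Put 491 GB in tape 3; 309 GB remain.
Put 470 GB in tape 4; 330 GB remain.
Put 493 GB in tape 5; 307 GB remain.
Put 493 GB in tape 6; 307 GB remain.
Put 493 GB in tape 7; 307 GB remain.
Put 492 GB in tape 8; 308 GB remain.
Put 425 GB in tape 9; 375 GB remain.
Put 468 GB in tape 10; 332 GB remain.
Put 448 GB in tape 11; 352 GB remain.
Put 432 GB in tape 12; 368 GB remain.
Put 470 GB in tape 13; 330 GB remain.
13 tapes × 800 GB = 10400 GB; used 6034 GB; unused 4366 GB.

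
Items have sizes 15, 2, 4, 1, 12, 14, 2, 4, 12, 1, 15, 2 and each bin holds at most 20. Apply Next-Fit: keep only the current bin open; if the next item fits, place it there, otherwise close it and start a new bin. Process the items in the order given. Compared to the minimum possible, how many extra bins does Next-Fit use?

0

Next-Fit: [15,2] [4,1,12] [14,2,4] [12,1] [15,2] → 5 bins.
Total size 84; any packing needs at least ⌈84/20⌉ = 5 bins.
So 5 is already optimal.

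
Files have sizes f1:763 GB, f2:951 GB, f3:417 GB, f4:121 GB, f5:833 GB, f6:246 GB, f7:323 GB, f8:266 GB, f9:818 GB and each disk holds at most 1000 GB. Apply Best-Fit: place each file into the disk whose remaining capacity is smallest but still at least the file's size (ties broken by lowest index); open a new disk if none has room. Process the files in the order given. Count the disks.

disk 1: place f1 (763 GB), 237 GB left
disk 2: place f2 (951 GB), 49 GB left
disk 3: place f3 (417 GB), 583 GB left
disk 1: place f4 (121 GB), 116 GB left
disk 4: place f5 (833 GB), 167 GB left
disk 3: place f6 (246 GB), 337 GB left
disk 3: place f7 (323 GB), 14 GB left
disk 5: place f8 (266 GB), 734 GB left
disk 6: place f9 (818 GB), 182 GB left

6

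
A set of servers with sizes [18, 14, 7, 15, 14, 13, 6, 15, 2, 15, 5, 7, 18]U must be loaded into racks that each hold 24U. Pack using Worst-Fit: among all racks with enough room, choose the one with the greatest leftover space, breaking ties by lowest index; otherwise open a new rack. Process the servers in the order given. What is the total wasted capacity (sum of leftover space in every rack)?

18U → rack 1 (remaining 6U)
14U → rack 2 (remaining 10U)
7U → rack 2 (remaining 3U)
15U → rack 3 (remaining 9U)
14U → rack 4 (remaining 10U)
13U → rack 5 (remaining 11U)
6U → rack 5 (remaining 5U)
15U → rack 6 (remaining 9U)
2U → rack 4 (remaining 8U)
15U → rack 7 (remaining 9U)
5U → rack 3 (remaining 4U)
7U → rack 6 (remaining 2U)
18U → rack 8 (remaining 6U)
8 racks × 24U = 192U; used 149U; unused 43U.

43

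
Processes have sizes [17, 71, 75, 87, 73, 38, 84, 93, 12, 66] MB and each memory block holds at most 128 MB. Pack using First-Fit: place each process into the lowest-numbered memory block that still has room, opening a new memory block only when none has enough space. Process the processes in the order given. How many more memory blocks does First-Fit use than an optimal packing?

First-Fit: [17,71,38] [75,12] [87] [73] [84] [93] [66] → 7 memory blocks.
7 processes exceed 64 MB (half the capacity), and no two of those can share a memory block, so at least 7 memory blocks are needed.
So 7 is already optimal.

0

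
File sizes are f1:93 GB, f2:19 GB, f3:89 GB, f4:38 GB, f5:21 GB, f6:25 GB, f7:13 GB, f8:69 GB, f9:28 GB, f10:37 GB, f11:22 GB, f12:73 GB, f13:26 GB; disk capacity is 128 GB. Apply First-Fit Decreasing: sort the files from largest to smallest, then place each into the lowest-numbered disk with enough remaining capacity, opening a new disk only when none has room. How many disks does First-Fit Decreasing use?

5

Sorted descending: 93, 89, 73, 69, 38, 37, 28, 26, 25, 22, 21, 19, 13.
93 GB → disk 1 (remaining 35 GB)
89 GB → disk 2 (remaining 39 GB)
73 GB → disk 3 (remaining 55 GB)
69 GB → disk 4 (remaining 59 GB)
38 GB → disk 2 (remaining 1 GB)
37 GB → disk 3 (remaining 18 GB)
28 GB → disk 1 (remaining 7 GB)
26 GB → disk 4 (remaining 33 GB)
25 GB → disk 4 (remaining 8 GB)
22 GB → disk 5 (remaining 106 GB)
21 GB → disk 5 (remaining 85 GB)
19 GB → disk 5 (remaining 66 GB)
13 GB → disk 3 (remaining 5 GB)
Final disks: [93,28] [89,38] [73,37,13] [69,26,25] [22,21,19].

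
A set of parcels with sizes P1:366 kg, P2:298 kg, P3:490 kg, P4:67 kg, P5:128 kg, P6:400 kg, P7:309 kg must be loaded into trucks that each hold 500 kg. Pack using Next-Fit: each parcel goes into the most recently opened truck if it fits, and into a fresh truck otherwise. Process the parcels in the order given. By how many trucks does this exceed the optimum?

1

Next-Fit: [366] [298] [490] [67,128] [400] [309] → 6 trucks.
Total size 2058 kg; any packing needs at least ⌈2058/500⌉ = 5 trucks.
An optimal packing achieves that bound: [490] [400,67] [366,128] [309] [298] → 5 trucks.
Excess: 6 − 5 = 1.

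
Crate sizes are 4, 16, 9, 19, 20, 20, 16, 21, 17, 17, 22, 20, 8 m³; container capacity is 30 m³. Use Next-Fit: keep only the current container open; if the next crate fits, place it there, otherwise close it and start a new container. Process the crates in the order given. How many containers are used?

4 m³ → container 1 (remaining 26 m³)
16 m³ → container 1 (remaining 10 m³)
9 m³ → container 1 (remaining 1 m³)
19 m³ → container 2 (remaining 11 m³)
20 m³ → container 3 (remaining 10 m³)
20 m³ → container 4 (remaining 10 m³)
16 m³ → container 5 (remaining 14 m³)
21 m³ → container 6 (remaining 9 m³)
17 m³ → container 7 (remaining 13 m³)
17 m³ → container 8 (remaining 13 m³)
22 m³ → container 9 (remaining 8 m³)
20 m³ → container 10 (remaining 10 m³)
8 m³ → container 10 (remaining 2 m³)

10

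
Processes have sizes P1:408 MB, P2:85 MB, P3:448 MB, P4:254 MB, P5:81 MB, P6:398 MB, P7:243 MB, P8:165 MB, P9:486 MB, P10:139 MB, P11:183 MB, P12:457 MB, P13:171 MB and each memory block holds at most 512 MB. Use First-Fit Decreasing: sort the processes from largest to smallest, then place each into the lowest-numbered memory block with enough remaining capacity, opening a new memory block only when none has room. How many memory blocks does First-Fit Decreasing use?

8 memory blocks

Sorted descending: 486, 457, 448, 408, 398, 254, 243, 183, 171, 165, 139, 85, 81.
Put 486 MB in memory block 1; 26 MB remain.
Put 457 MB in memory block 2; 55 MB remain.
Put 448 MB in memory block 3; 64 MB remain.
Put 408 MB in memory block 4; 104 MB remain.
Put 398 MB in memory block 5; 114 MB remain.
Put 254 MB in memory block 6; 258 MB remain.
Put 243 MB in memory block 6; 15 MB remain.
Put 183 MB in memory block 7; 329 MB remain.
Put 171 MB in memory block 7; 158 MB remain.
Put 165 MB in memory block 8; 347 MB remain.
Put 139 MB in memory block 7; 19 MB remain.
Put 85 MB in memory block 4; 19 MB remain.
Put 81 MB in memory block 5; 33 MB remain.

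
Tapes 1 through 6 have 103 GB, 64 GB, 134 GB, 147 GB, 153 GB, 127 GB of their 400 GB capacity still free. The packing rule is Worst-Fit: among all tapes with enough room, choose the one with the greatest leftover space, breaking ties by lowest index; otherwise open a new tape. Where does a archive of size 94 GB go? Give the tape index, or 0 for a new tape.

5

Tapes with room: tape 1 (103 GB), tape 3 (134 GB), tape 4 (147 GB), tape 5 (153 GB), tape 6 (127 GB).
Most room is tape 5 with 153 GB free.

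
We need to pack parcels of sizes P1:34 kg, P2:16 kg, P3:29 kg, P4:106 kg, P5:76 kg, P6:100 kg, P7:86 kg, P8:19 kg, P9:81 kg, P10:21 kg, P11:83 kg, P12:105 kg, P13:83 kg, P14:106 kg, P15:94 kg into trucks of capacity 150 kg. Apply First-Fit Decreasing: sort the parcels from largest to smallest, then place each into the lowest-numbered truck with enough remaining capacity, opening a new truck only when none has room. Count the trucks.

10 trucks

Sorted descending: 106, 106, 105, 100, 94, 86, 83, 83, 81, 76, 34, 29, 21, 19, 16.
truck 1: place 106 kg, 44 kg left
truck 2: place 106 kg, 44 kg left
truck 3: place 105 kg, 45 kg left
truck 4: place 100 kg, 50 kg left
truck 5: place 94 kg, 56 kg left
truck 6: place 86 kg, 64 kg left
truck 7: place 83 kg, 67 kg left
truck 8: place 83 kg, 67 kg left
truck 9: place 81 kg, 69 kg left
truck 10: place 76 kg, 74 kg left
truck 1: place 34 kg, 10 kg left
truck 2: place 29 kg, 15 kg left
truck 3: place 21 kg, 24 kg left
truck 3: place 19 kg, 5 kg left
truck 4: place 16 kg, 34 kg left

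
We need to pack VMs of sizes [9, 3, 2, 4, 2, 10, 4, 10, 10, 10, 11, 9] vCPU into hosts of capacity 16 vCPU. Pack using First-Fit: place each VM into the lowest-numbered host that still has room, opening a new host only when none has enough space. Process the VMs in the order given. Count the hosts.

7 hosts

Put 9 vCPU in host 1; 7 vCPU remain.
Put 3 vCPU in host 1; 4 vCPU remain.
Put 2 vCPU in host 1; 2 vCPU remain.
Put 4 vCPU in host 2; 12 vCPU remain.
Put 2 vCPU in host 1; 0 vCPU remain.
Put 10 vCPU in host 2; 2 vCPU remain.
Put 4 vCPU in host 3; 12 vCPU remain.
Put 10 vCPU in host 3; 2 vCPU remain.
Put 10 vCPU in host 4; 6 vCPU remain.
Put 10 vCPU in host 5; 6 vCPU remain.
Put 11 vCPU in host 6; 5 vCPU remain.
Put 9 vCPU in host 7; 7 vCPU remain.
Final hosts: [9,3,2,2] [4,10] [4,10] [10] [10] [11] [9].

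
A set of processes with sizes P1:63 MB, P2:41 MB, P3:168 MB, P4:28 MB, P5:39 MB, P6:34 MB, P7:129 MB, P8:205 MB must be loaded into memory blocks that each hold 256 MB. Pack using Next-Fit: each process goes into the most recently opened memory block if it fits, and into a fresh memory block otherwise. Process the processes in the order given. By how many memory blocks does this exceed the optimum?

1

Next-Fit: [63,41] [168,28,39] [34,129] [205] → 4 memory blocks.
Total size 707 MB; any packing needs at least ⌈707/256⌉ = 3 memory blocks.
An optimal packing achieves that bound: [205,41] [168,63] [129,39,34,28] → 3 memory blocks.
Excess: 4 − 3 = 1.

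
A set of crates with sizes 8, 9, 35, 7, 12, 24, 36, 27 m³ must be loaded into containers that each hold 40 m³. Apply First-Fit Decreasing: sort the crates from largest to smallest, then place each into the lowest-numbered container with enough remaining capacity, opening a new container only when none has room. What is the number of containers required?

Sorted descending: 36, 35, 27, 24, 12, 9, 8, 7.
36 m³ → container 1 (remaining 4 m³)
35 m³ → container 2 (remaining 5 m³)
27 m³ → container 3 (remaining 13 m³)
24 m³ → container 4 (remaining 16 m³)
12 m³ → container 3 (remaining 1 m³)
9 m³ → container 4 (remaining 7 m³)
8 m³ → container 5 (remaining 32 m³)
7 m³ → container 4 (remaining 0 m³)
Final containers: [36] [35] [27,12] [24,9,7] [8].

5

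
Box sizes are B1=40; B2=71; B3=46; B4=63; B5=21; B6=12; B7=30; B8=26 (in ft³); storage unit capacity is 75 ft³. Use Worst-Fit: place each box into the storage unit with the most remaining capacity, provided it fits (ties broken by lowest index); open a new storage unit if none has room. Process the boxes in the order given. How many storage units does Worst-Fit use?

Put B1 (40 ft³) in storage unit 1; 35 ft³ remain.
Put B2 (71 ft³) in storage unit 2; 4 ft³ remain.
Put B3 (46 ft³) in storage unit 3; 29 ft³ remain.
Put B4 (63 ft³) in storage unit 4; 12 ft³ remain.
Put B5 (21 ft³) in storage unit 1; 14 ft³ remain.
Put B6 (12 ft³) in storage unit 3; 17 ft³ remain.
Put B7 (30 ft³) in storage unit 5; 45 ft³ remain.
Put B8 (26 ft³) in storage unit 5; 19 ft³ remain.
Final storage units: [40,21] [71] [46,12] [63] [30,26].

5 storage units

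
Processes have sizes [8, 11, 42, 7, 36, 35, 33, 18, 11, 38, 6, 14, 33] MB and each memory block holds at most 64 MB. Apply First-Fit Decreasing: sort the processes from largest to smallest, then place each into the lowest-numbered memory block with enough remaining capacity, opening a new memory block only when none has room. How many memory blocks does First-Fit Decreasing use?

Sorted descending: 42, 38, 36, 35, 33, 33, 18, 14, 11, 11, 8, 7, 6.
42 MB → memory block 1 (remaining 22 MB)
38 MB → memory block 2 (remaining 26 MB)
36 MB → memory block 3 (remaining 28 MB)
35 MB → memory block 4 (remaining 29 MB)
33 MB → memory block 5 (remaining 31 MB)
33 MB → memory block 6 (remaining 31 MB)
18 MB → memory block 1 (remaining 4 MB)
14 MB → memory block 2 (remaining 12 MB)
11 MB → memory block 2 (remaining 1 MB)
11 MB → memory block 3 (remaining 17 MB)
8 MB → memory block 3 (remaining 9 MB)
7 MB → memory block 3 (remaining 2 MB)
6 MB → memory block 4 (remaining 23 MB)

6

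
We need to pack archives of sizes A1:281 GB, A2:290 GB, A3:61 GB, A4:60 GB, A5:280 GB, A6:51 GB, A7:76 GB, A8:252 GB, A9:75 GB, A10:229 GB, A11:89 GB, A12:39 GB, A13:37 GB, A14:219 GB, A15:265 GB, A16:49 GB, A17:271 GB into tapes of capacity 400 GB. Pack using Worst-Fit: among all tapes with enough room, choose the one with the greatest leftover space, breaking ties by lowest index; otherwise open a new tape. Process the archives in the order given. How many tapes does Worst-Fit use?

8

A1 (281 GB) → tape 1 (remaining 119 GB)
A2 (290 GB) → tape 2 (remaining 110 GB)
A3 (61 GB) → tape 1 (remaining 58 GB)
A4 (60 GB) → tape 2 (remaining 50 GB)
A5 (280 GB) → tape 3 (remaining 120 GB)
A6 (51 GB) → tape 3 (remaining 69 GB)
A7 (76 GB) → tape 4 (remaining 324 GB)
A8 (252 GB) → tape 4 (remaining 72 GB)
A9 (75 GB) → tape 5 (remaining 325 GB)
A10 (229 GB) → tape 5 (remaining 96 GB)
A11 (89 GB) → tape 5 (remaining 7 GB)
A12 (39 GB) → tape 4 (remaining 33 GB)
A13 (37 GB) → tape 3 (remaining 32 GB)
A14 (219 GB) → tape 6 (remaining 181 GB)
A15 (265 GB) → tape 7 (remaining 135 GB)
A16 (49 GB) → tape 6 (remaining 132 GB)
A17 (271 GB) → tape 8 (remaining 129 GB)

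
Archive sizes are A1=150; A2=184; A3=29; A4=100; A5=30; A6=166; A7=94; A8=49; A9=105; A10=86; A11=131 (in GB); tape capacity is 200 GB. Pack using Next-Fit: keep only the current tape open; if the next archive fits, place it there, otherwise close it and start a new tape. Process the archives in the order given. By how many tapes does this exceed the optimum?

Next-Fit: [150] [184] [29,100,30] [166] [94,49] [105,86] [131] → 7 tapes.
Total size 1124 GB; any packing needs at least ⌈1124/200⌉ = 6 tapes.
An optimal packing achieves that bound: [184] [166,30] [150,49] [131,29] [105,94] [100,86] → 6 tapes.
Excess: 7 − 6 = 1.

1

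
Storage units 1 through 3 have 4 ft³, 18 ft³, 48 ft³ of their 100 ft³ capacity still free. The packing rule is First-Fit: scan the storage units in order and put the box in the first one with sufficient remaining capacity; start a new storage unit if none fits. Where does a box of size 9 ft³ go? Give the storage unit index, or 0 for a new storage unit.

2

Storage units with room: storage unit 2 (18 ft³), storage unit 3 (48 ft³).
The first with room is storage unit 2.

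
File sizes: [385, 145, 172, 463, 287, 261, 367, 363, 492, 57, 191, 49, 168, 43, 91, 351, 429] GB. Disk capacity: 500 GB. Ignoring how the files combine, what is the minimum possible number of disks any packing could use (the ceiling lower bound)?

9

Total size = 385 + 145 + 172 + 463 + 287 + 261 + 367 + 363 + 492 + 57 + 191 + 49 + 168 + 43 + 91 + 351 + 429 = 4314 GB.
⌈4314 / 500⌉ = 9.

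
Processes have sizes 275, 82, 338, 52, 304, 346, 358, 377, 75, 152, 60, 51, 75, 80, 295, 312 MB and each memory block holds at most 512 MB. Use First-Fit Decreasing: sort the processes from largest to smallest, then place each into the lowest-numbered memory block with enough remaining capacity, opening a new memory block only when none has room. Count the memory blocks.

8 memory blocks

Sorted descending: 377, 358, 346, 338, 312, 304, 295, 275, 152, 82, 80, 75, 75, 60, 52, 51.
memory block 1: place 377 MB, 135 MB left
memory block 2: place 358 MB, 154 MB left
memory block 3: place 346 MB, 166 MB left
memory block 4: place 338 MB, 174 MB left
memory block 5: place 312 MB, 200 MB left
memory block 6: place 304 MB, 208 MB left
memory block 7: place 295 MB, 217 MB left
memory block 8: place 275 MB, 237 MB left
memory block 2: place 152 MB, 2 MB left
memory block 1: place 82 MB, 53 MB left
memory block 3: place 80 MB, 86 MB left
memory block 3: place 75 MB, 11 MB left
memory block 4: place 75 MB, 99 MB left
memory block 4: place 60 MB, 39 MB left
memory block 1: place 52 MB, 1 MB left
memory block 5: place 51 MB, 149 MB left
Final memory blocks: [377,82,52] [358,152] [346,80,75] [338,75,60] [312,51] [304] [295] [275].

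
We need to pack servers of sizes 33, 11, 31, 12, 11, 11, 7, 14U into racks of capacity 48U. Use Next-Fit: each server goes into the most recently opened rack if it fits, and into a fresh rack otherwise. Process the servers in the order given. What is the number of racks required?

3

Put 33U in rack 1; 15U remain.
Put 11U in rack 1; 4U remain.
Put 31U in rack 2; 17U remain.
Put 12U in rack 2; 5U remain.
Put 11U in rack 3; 37U remain.
Put 11U in rack 3; 26U remain.
Put 7U in rack 3; 19U remain.
Put 14U in rack 3; 5U remain.
Final racks: [33,11] [31,12] [11,11,7,14].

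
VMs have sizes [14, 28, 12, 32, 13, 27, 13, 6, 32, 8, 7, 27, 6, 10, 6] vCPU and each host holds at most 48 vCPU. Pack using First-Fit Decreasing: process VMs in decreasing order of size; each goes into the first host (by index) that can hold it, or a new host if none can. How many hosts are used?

6

Sorted descending: 32, 32, 28, 27, 27, 14, 13, 13, 12, 10, 8, 7, 6, 6, 6.
32 vCPU → host 1 (remaining 16 vCPU)
32 vCPU → host 2 (remaining 16 vCPU)
28 vCPU → host 3 (remaining 20 vCPU)
27 vCPU → host 4 (remaining 21 vCPU)
27 vCPU → host 5 (remaining 21 vCPU)
14 vCPU → host 1 (remaining 2 vCPU)
13 vCPU → host 2 (remaining 3 vCPU)
13 vCPU → host 3 (remaining 7 vCPU)
12 vCPU → host 4 (remaining 9 vCPU)
10 vCPU → host 5 (remaining 11 vCPU)
8 vCPU → host 4 (remaining 1 vCPU)
7 vCPU → host 3 (remaining 0 vCPU)
6 vCPU → host 5 (remaining 5 vCPU)
6 vCPU → host 6 (remaining 42 vCPU)
6 vCPU → host 6 (remaining 36 vCPU)
Final hosts: [32,14] [32,13] [28,13,7] [27,12,8] [27,10,6] [6,6].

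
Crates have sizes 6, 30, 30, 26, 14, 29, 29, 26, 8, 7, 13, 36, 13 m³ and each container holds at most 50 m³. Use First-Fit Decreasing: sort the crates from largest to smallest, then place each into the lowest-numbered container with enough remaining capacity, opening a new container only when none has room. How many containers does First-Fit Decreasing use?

7

Sorted descending: 36, 30, 30, 29, 29, 26, 26, 14, 13, 13, 8, 7, 6.
container 1: place 36 m³, 14 m³ left
container 2: place 30 m³, 20 m³ left
container 3: place 30 m³, 20 m³ left
container 4: place 29 m³, 21 m³ left
container 5: place 29 m³, 21 m³ left
container 6: place 26 m³, 24 m³ left
container 7: place 26 m³, 24 m³ left
container 1: place 14 m³, 0 m³ left
container 2: place 13 m³, 7 m³ left
container 3: place 13 m³, 7 m³ left
container 4: place 8 m³, 13 m³ left
container 2: place 7 m³, 0 m³ left
container 3: place 6 m³, 1 m³ left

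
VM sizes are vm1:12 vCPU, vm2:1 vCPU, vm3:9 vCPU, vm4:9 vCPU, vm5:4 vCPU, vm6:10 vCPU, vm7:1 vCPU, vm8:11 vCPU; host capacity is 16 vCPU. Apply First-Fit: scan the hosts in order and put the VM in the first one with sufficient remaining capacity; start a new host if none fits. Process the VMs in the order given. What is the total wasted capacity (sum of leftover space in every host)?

vm1 (12 vCPU) → host 1 (remaining 4 vCPU)
vm2 (1 vCPU) → host 1 (remaining 3 vCPU)
vm3 (9 vCPU) → host 2 (remaining 7 vCPU)
vm4 (9 vCPU) → host 3 (remaining 7 vCPU)
vm5 (4 vCPU) → host 2 (remaining 3 vCPU)
vm6 (10 vCPU) → host 4 (remaining 6 vCPU)
vm7 (1 vCPU) → host 1 (remaining 2 vCPU)
vm8 (11 vCPU) → host 5 (remaining 5 vCPU)
5 hosts × 16 vCPU = 80 vCPU; used 57 vCPU; unused 23 vCPU.

23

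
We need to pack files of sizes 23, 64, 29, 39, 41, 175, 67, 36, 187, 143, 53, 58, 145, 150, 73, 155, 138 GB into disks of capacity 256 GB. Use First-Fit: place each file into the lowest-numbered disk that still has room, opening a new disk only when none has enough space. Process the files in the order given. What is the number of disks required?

8 disks

23 GB → disk 1 (remaining 233 GB)
64 GB → disk 1 (remaining 169 GB)
29 GB → disk 1 (remaining 140 GB)
39 GB → disk 1 (remaining 101 GB)
41 GB → disk 1 (remaining 60 GB)
175 GB → disk 2 (remaining 81 GB)
67 GB → disk 2 (remaining 14 GB)
36 GB → disk 1 (remaining 24 GB)
187 GB → disk 3 (remaining 69 GB)
143 GB → disk 4 (remaining 113 GB)
53 GB → disk 3 (remaining 16 GB)
58 GB → disk 4 (remaining 55 GB)
145 GB → disk 5 (remaining 111 GB)
150 GB → disk 6 (remaining 106 GB)
73 GB → disk 5 (remaining 38 GB)
155 GB → disk 7 (remaining 101 GB)
138 GB → disk 8 (remaining 118 GB)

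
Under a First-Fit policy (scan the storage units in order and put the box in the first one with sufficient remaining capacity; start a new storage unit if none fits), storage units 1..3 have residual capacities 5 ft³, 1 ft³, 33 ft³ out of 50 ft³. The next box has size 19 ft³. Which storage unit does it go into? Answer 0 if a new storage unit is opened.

Storage units with room: storage unit 3 (33 ft³).
The first with room is storage unit 3.

3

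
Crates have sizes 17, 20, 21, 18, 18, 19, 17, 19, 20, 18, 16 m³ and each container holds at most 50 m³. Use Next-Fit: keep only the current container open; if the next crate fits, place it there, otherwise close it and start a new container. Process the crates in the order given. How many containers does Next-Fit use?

6

Put 17 m³ in container 1; 33 m³ remain.
Put 20 m³ in container 1; 13 m³ remain.
Put 21 m³ in container 2; 29 m³ remain.
Put 18 m³ in container 2; 11 m³ remain.
Put 18 m³ in container 3; 32 m³ remain.
Put 19 m³ in container 3; 13 m³ remain.
Put 17 m³ in container 4; 33 m³ remain.
Put 19 m³ in container 4; 14 m³ remain.
Put 20 m³ in container 5; 30 m³ remain.
Put 18 m³ in container 5; 12 m³ remain.
Put 16 m³ in container 6; 34 m³ remain.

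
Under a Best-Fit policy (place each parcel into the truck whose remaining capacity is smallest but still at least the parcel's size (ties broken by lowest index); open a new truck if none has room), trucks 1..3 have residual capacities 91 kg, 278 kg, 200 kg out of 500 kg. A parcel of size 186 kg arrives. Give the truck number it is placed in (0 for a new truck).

3

Trucks with room: truck 2 (278 kg), truck 3 (200 kg).
Tightest fit is truck 3 with 200 kg free.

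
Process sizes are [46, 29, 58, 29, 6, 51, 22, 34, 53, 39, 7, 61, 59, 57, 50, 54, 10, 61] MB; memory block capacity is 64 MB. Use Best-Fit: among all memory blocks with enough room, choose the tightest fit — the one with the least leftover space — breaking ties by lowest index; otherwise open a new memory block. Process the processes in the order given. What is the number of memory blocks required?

Put 46 MB in memory block 1; 18 MB remain.
Put 29 MB in memory block 2; 35 MB remain.
Put 58 MB in memory block 3; 6 MB remain.
Put 29 MB in memory block 2; 6 MB remain.
Put 6 MB in memory block 2; 0 MB remain.
Put 51 MB in memory block 4; 13 MB remain.
Put 22 MB in memory block 5; 42 MB remain.
Put 34 MB in memory block 5; 8 MB remain.
Put 53 MB in memory block 6; 11 MB remain.
Put 39 MB in memory block 7; 25 MB remain.
Put 7 MB in memory block 5; 1 MB remain.
Put 61 MB in memory block 8; 3 MB remain.
Put 59 MB in memory block 9; 5 MB remain.
Put 57 MB in memory block 10; 7 MB remain.
Put 50 MB in memory block 11; 14 MB remain.
Put 54 MB in memory block 12; 10 MB remain.
Put 10 MB in memory block 12; 0 MB remain.
Put 61 MB in memory block 13; 3 MB remain.
Final memory blocks: [46] [29,29,6] [58] [51] [22,34,7] [53] [39] [61] [59] [57] [50] [54,10] [61].

13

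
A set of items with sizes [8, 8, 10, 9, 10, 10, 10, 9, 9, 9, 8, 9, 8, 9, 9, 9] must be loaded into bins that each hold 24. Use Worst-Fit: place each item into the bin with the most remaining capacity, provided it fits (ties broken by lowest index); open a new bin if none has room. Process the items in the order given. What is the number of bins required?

8 → bin 1 (remaining 16)
8 → bin 1 (remaining 8)
10 → bin 2 (remaining 14)
9 → bin 2 (remaining 5)
10 → bin 3 (remaining 14)
10 → bin 3 (remaining 4)
10 → bin 4 (remaining 14)
9 → bin 4 (remaining 5)
9 → bin 5 (remaining 15)
9 → bin 5 (remaining 6)
8 → bin 1 (remaining 0)
9 → bin 6 (remaining 15)
8 → bin 6 (remaining 7)
9 → bin 7 (remaining 15)
9 → bin 7 (remaining 6)
9 → bin 8 (remaining 15)
Final bins: [8,8,8] [10,9] [10,10] [10,9] [9,9] [9,8] [9,9] [9].

8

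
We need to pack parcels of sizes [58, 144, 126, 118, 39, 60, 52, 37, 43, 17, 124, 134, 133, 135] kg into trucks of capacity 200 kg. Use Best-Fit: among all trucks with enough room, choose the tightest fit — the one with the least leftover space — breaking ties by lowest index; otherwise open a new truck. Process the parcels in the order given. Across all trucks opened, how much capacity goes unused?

Put 58 kg in truck 1; 142 kg remain.
Put 144 kg in truck 2; 56 kg remain.
Put 126 kg in truck 1; 16 kg remain.
Put 118 kg in truck 3; 82 kg remain.
Put 39 kg in truck 2; 17 kg remain.
Put 60 kg in truck 3; 22 kg remain.
Put 52 kg in truck 4; 148 kg remain.
Put 37 kg in truck 4; 111 kg remain.
Put 43 kg in truck 4; 68 kg remain.
Put 17 kg in truck 2; 0 kg remain.
Put 124 kg in truck 5; 76 kg remain.
Put 134 kg in truck 6; 66 kg remain.
Put 133 kg in truck 7; 67 kg remain.
Put 135 kg in truck 8; 65 kg remain.
8 trucks × 200 kg = 1600 kg; used 1220 kg; unused 380 kg.

380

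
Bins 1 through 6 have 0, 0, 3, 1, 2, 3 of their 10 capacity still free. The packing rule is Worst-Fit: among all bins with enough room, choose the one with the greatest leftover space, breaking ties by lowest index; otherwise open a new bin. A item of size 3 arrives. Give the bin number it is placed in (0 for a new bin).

3

Bins with room: bin 3 (3), bin 6 (3).
Most room is bin 3 with 3 free.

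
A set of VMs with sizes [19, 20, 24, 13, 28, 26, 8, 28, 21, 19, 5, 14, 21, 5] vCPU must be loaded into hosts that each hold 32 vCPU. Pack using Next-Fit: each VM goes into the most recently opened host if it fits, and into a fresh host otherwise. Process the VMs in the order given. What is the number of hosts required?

12

host 1: place 19 vCPU, 13 vCPU left
host 2: place 20 vCPU, 12 vCPU left
host 3: place 24 vCPU, 8 vCPU left
host 4: place 13 vCPU, 19 vCPU left
host 5: place 28 vCPU, 4 vCPU left
host 6: place 26 vCPU, 6 vCPU left
host 7: place 8 vCPU, 24 vCPU left
host 8: place 28 vCPU, 4 vCPU left
host 9: place 21 vCPU, 11 vCPU left
host 10: place 19 vCPU, 13 vCPU left
host 10: place 5 vCPU, 8 vCPU left
host 11: place 14 vCPU, 18 vCPU left
host 12: place 21 vCPU, 11 vCPU left
host 12: place 5 vCPU, 6 vCPU left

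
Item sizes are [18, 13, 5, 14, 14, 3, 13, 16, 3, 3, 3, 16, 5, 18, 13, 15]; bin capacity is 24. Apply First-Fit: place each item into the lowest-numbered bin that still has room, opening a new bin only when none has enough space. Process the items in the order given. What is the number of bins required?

10

18 → bin 1 (remaining 6)
13 → bin 2 (remaining 11)
5 → bin 1 (remaining 1)
14 → bin 3 (remaining 10)
14 → bin 4 (remaining 10)
3 → bin 2 (remaining 8)
13 → bin 5 (remaining 11)
16 → bin 6 (remaining 8)
3 → bin 2 (remaining 5)
3 → bin 2 (remaining 2)
3 → bin 3 (remaining 7)
16 → bin 7 (remaining 8)
5 → bin 3 (remaining 2)
18 → bin 8 (remaining 6)
13 → bin 9 (remaining 11)
15 → bin 10 (remaining 9)
Final bins: [18,5] [13,3,3,3] [14,3,5] [14] [13] [16] [16] [18] [13] [15].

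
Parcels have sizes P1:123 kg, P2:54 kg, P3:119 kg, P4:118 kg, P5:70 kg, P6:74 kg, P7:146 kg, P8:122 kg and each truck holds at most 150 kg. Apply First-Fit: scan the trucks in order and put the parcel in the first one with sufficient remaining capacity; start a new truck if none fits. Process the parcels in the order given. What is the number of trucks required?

7

P1 (123 kg) → truck 1 (remaining 27 kg)
P2 (54 kg) → truck 2 (remaining 96 kg)
P3 (119 kg) → truck 3 (remaining 31 kg)
P4 (118 kg) → truck 4 (remaining 32 kg)
P5 (70 kg) → truck 2 (remaining 26 kg)
P6 (74 kg) → truck 5 (remaining 76 kg)
P7 (146 kg) → truck 6 (remaining 4 kg)
P8 (122 kg) → truck 7 (remaining 28 kg)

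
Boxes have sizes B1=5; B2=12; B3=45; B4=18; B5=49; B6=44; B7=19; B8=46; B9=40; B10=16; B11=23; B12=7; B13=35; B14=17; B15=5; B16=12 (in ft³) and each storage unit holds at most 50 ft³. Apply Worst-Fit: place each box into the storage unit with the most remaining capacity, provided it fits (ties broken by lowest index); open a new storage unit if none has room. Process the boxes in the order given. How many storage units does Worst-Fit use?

storage unit 1: place B1 (5 ft³), 45 ft³ left
storage unit 1: place B2 (12 ft³), 33 ft³ left
storage unit 2: place B3 (45 ft³), 5 ft³ left
storage unit 1: place B4 (18 ft³), 15 ft³ left
storage unit 3: place B5 (49 ft³), 1 ft³ left
storage unit 4: place B6 (44 ft³), 6 ft³ left
storage unit 5: place B7 (19 ft³), 31 ft³ left
storage unit 6: place B8 (46 ft³), 4 ft³ left
storage unit 7: place B9 (40 ft³), 10 ft³ left
storage unit 5: place B10 (16 ft³), 15 ft³ left
storage unit 8: place B11 (23 ft³), 27 ft³ left
storage unit 8: place B12 (7 ft³), 20 ft³ left
storage unit 9: place B13 (35 ft³), 15 ft³ left
storage unit 8: place B14 (17 ft³), 3 ft³ left
storage unit 1: place B15 (5 ft³), 10 ft³ left
storage unit 5: place B16 (12 ft³), 3 ft³ left

9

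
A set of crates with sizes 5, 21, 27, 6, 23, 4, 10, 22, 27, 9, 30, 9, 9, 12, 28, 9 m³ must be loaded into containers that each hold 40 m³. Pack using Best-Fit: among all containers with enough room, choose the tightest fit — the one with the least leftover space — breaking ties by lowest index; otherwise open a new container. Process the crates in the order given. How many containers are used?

Put 5 m³ in container 1; 35 m³ remain.
Put 21 m³ in container 1; 14 m³ remain.
Put 27 m³ in container 2; 13 m³ remain.
Put 6 m³ in container 2; 7 m³ remain.
Put 23 m³ in container 3; 17 m³ remain.
Put 4 m³ in container 2; 3 m³ remain.
Put 10 m³ in container 1; 4 m³ remain.
Put 22 m³ in container 4; 18 m³ remain.
Put 27 m³ in container 5; 13 m³ remain.
Put 9 m³ in container 5; 4 m³ remain.
Put 30 m³ in container 6; 10 m³ remain.
Put 9 m³ in container 6; 1 m³ remain.
Put 9 m³ in container 3; 8 m³ remain.
Put 12 m³ in container 4; 6 m³ remain.
Put 28 m³ in container 7; 12 m³ remain.
Put 9 m³ in container 7; 3 m³ remain.

7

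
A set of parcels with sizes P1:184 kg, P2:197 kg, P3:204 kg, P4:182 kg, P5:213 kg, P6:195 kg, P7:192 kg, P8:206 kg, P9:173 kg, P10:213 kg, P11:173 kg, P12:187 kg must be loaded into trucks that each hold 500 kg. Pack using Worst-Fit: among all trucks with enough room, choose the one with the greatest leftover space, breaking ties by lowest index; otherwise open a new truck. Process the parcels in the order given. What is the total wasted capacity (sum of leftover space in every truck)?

681

Put P1 (184 kg) in truck 1; 316 kg remain.
Put P2 (197 kg) in truck 1; 119 kg remain.
Put P3 (204 kg) in truck 2; 296 kg remain.
Put P4 (182 kg) in truck 2; 114 kg remain.
Put P5 (213 kg) in truck 3; 287 kg remain.
Put P6 (195 kg) in truck 3; 92 kg remain.
Put P7 (192 kg) in truck 4; 308 kg remain.
Put P8 (206 kg) in truck 4; 102 kg remain.
Put P9 (173 kg) in truck 5; 327 kg remain.
Put P10 (213 kg) in truck 5; 114 kg remain.
Put P11 (173 kg) in truck 6; 327 kg remain.
Put P12 (187 kg) in truck 6; 140 kg remain.
6 trucks × 500 kg = 3000 kg; used 2319 kg; unused 681 kg.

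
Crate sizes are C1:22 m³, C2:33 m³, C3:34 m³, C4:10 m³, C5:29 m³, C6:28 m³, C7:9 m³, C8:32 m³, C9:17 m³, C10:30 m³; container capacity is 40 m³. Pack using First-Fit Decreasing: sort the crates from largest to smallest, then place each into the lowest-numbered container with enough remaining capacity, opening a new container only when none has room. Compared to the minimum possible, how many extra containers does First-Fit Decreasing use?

0

First-Fit Decreasing: [34] [33] [32] [30,10] [29,9] [28] [22,17] → 7 containers.
Total size 244 m³; any packing needs at least ⌈244/40⌉ = 7 containers.
So 7 is already optimal.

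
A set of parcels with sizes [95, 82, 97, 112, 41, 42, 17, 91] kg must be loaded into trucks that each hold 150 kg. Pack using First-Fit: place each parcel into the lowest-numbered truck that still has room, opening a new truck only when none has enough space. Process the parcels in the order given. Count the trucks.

5

Put 95 kg in truck 1; 55 kg remain.
Put 82 kg in truck 2; 68 kg remain.
Put 97 kg in truck 3; 53 kg remain.
Put 112 kg in truck 4; 38 kg remain.
Put 41 kg in truck 1; 14 kg remain.
Put 42 kg in truck 2; 26 kg remain.
Put 17 kg in truck 2; 9 kg remain.
Put 91 kg in truck 5; 59 kg remain.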